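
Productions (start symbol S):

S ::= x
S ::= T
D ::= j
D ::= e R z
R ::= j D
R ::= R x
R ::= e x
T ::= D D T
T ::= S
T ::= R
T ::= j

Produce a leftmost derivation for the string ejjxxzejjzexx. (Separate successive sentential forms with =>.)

S=>T=>DDT=>eRzDT=>eRxzDT=>eRxxzDT=>ejDxxzDT=>ejjxxzDT=>ejjxxzeRzT=>ejjxxzejDzT=>ejjxxzejjzT=>ejjxxzejjzR=>ejjxxzejjzRx=>ejjxxzejjzexx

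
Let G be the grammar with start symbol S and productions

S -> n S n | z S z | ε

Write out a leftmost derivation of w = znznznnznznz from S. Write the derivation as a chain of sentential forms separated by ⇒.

S⇒zSz⇒znSnz⇒znzSznz⇒znznSnznz⇒znznzSznznz⇒znznznSnznznz⇒znznznnznznz

S ⇒ zSz   [S -> z S z]
zSz ⇒ znSnz   [S -> n S n]
znSnz ⇒ znzSznz   [S -> z S z]
znzSznz ⇒ znznSnznz   [S -> n S n]
znznSnznz ⇒ znznzSznznz   [S -> z S z]
znznzSznznz ⇒ znznznSnznznz   [S -> n S n]
znznznSnznznz ⇒ znznznnznznz   [S -> ε]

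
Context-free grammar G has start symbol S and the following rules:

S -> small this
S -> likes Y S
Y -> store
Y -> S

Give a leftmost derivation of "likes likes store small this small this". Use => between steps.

S => likes Y S   [S -> likes Y S]
likes Y S => likes S S   [Y -> S]
likes S S => likes likes Y S S   [S -> likes Y S]
likes likes Y S S => likes likes store S S   [Y -> store]
likes likes store S S => likes likes store small this S   [S -> small this]
likes likes store small this S => likes likes store small this small this   [S -> small this]

S => likes Y S => likes S S => likes likes Y S S => likes likes store S S => likes likes store small this S => likes likes store small this small this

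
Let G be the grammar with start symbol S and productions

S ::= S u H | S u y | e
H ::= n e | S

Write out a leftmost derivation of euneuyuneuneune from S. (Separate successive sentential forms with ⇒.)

S ⇒ SuH   [S ::= S u H]
SuH ⇒ SuHuH   [S ::= S u H]
SuHuH ⇒ SuHuHuH   [S ::= S u H]
SuHuHuH ⇒ SuyuHuHuH   [S ::= S u y]
SuyuHuHuH ⇒ SuHuyuHuHuH   [S ::= S u H]
SuHuyuHuHuH ⇒ euHuyuHuHuH   [S ::= e]
euHuyuHuHuH ⇒ euneuyuHuHuH   [H ::= n e]
euneuyuHuHuH ⇒ euneuyuneuHuH   [H ::= n e]
euneuyuneuHuH ⇒ euneuyuneuneuH   [H ::= n e]
euneuyuneuneuH ⇒ euneuyuneuneune   [H ::= n e]

S ⇒ SuH ⇒ SuHuH ⇒ SuHuHuH ⇒ SuyuHuHuH ⇒ SuHuyuHuHuH ⇒ euHuyuHuHuH ⇒ euneuyuHuHuH ⇒ euneuyuneuHuH ⇒ euneuyuneuneuH ⇒ euneuyuneuneune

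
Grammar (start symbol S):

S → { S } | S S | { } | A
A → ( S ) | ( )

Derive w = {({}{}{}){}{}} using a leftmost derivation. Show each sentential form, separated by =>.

S => {S}   [S → { S }]
{S} => {SS}   [S → S S]
{SS} => {SSS}   [S → S S]
{SSS} => {ASS}   [S → A]
{ASS} => {(S)SS}   [A → ( S )]
{(S)SS} => {(SS)SS}   [S → S S]
{(SS)SS} => {(SSS)SS}   [S → S S]
{(SSS)SS} => {({}SS)SS}   [S → { }]
{({}SS)SS} => {({}{}S)SS}   [S → { }]
{({}{}S)SS} => {({}{}{})SS}   [S → { }]
{({}{}{})SS} => {({}{}{}){}S}   [S → { }]
{({}{}{}){}S} => {({}{}{}){}{}}   [S → { }]

S=>{S}=>{SS}=>{SSS}=>{ASS}=>{(S)SS}=>{(SS)SS}=>{(SSS)SS}=>{({}SS)SS}=>{({}{}S)SS}=>{({}{}{})SS}=>{({}{}{}){}S}=>{({}{}{}){}{}}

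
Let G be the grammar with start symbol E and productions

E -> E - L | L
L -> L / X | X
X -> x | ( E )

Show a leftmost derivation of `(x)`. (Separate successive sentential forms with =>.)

E=>L=>X=>(E)=>(L)=>(X)=>(x)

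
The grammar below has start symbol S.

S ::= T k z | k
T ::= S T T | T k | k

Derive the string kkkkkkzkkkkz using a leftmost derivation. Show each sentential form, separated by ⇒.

S ⇒ Tkz   [S ::= T k z]
Tkz ⇒ Tkkz   [T ::= T k]
Tkkz ⇒ STTkkz   [T ::= S T T]
STTkkz ⇒ TkzTTkkz   [S ::= T k z]
TkzTTkkz ⇒ TkkzTTkkz   [T ::= T k]
TkkzTTkkz ⇒ TkkkzTTkkz   [T ::= T k]
TkkkzTTkkz ⇒ STTkkkzTTkkz   [T ::= S T T]
STTkkkzTTkkz ⇒ kTTkkkzTTkkz   [S ::= k]
kTTkkkzTTkkz ⇒ kkTkkkzTTkkz   [T ::= k]
kkTkkkzTTkkz ⇒ kkkkkkzTTkkz   [T ::= k]
kkkkkkzTTkkz ⇒ kkkkkkzkTkkz   [T ::= k]
kkkkkkzkTkkz ⇒ kkkkkkzkkkkz   [T ::= k]

S⇒Tkz⇒Tkkz⇒STTkkz⇒TkzTTkkz⇒TkkzTTkkz⇒TkkkzTTkkz⇒STTkkkzTTkkz⇒kTTkkkzTTkkz⇒kkTkkkzTTkkz⇒kkkkkkzTTkkz⇒kkkkkkzkTkkz⇒kkkkkkzkkkkz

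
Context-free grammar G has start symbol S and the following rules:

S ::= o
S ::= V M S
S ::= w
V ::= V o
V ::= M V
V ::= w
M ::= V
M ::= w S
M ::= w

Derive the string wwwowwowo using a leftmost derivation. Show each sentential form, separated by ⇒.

S ⇒ VMS   [S ::= V M S]
VMS ⇒ VoMS   [V ::= V o]
VoMS ⇒ MVoMS   [V ::= M V]
MVoMS ⇒ VVoMS   [M ::= V]
VVoMS ⇒ MVVoMS   [V ::= M V]
MVVoMS ⇒ wSVVoMS   [M ::= w S]
wSVVoMS ⇒ wVMSVVoMS   [S ::= V M S]
wVMSVVoMS ⇒ wwMSVVoMS   [V ::= w]
wwMSVVoMS ⇒ wwwSVVoMS   [M ::= w]
wwwSVVoMS ⇒ wwwoVVoMS   [S ::= o]
wwwoVVoMS ⇒ wwwowVoMS   [V ::= w]
wwwowVoMS ⇒ wwwowwoMS   [V ::= w]
wwwowwoMS ⇒ wwwowwowS   [M ::= w]
wwwowwowS ⇒ wwwowwowo   [S ::= o]

S ⇒ VMS ⇒ VoMS ⇒ MVoMS ⇒ VVoMS ⇒ MVVoMS ⇒ wSVVoMS ⇒ wVMSVVoMS ⇒ wwMSVVoMS ⇒ wwwSVVoMS ⇒ wwwoVVoMS ⇒ wwwowVoMS ⇒ wwwowwoMS ⇒ wwwowwowS ⇒ wwwowwowo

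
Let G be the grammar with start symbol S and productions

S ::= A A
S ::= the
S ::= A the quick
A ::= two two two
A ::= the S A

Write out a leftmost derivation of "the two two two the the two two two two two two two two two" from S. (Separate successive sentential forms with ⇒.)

S ⇒ A A ⇒ the S A A ⇒ the A A A A ⇒ the two two two A A A ⇒ the two two two the S A A A ⇒ the two two two the the A A A ⇒ the two two two the the two two two A A ⇒ the two two two the the two two two two two two A ⇒ the two two two the the two two two two two two two two two

S ⇒ A A   [S ::= A A]
A A ⇒ the S A A   [A ::= the S A]
the S A A ⇒ the A A A A   [S ::= A A]
the A A A A ⇒ the two two two A A A   [A ::= two two two]
the two two two A A A ⇒ the two two two the S A A A   [A ::= the S A]
the two two two the S A A A ⇒ the two two two the the A A A   [S ::= the]
the two two two the the A A A ⇒ the two two two the the two two two A A   [A ::= two two two]
the two two two the the two two two A A ⇒ the two two two the the two two two two two two A   [A ::= two two two]
the two two two the the two two two two two two A ⇒ the two two two the the two two two two two two two two two   [A ::= two two two]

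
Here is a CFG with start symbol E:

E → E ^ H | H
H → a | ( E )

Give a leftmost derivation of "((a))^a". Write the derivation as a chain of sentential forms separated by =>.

E => E^H => H^H => (E)^H => (H)^H => ((E))^H => ((H))^H => ((a))^H => ((a))^a

E => E^H   [E → E ^ H]
E^H => H^H   [E → H]
H^H => (E)^H   [H → ( E )]
(E)^H => (H)^H   [E → H]
(H)^H => ((E))^H   [H → ( E )]
((E))^H => ((H))^H   [E → H]
((H))^H => ((a))^H   [H → a]
((a))^H => ((a))^a   [H → a]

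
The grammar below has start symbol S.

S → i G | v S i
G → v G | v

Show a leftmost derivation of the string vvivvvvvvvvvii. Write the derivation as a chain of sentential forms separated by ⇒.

S ⇒ vSi   [S → v S i]
vSi ⇒ vvSii   [S → v S i]
vvSii ⇒ vviGii   [S → i G]
vviGii ⇒ vvivGii   [G → v G]
vvivGii ⇒ vvivvGii   [G → v G]
vvivvGii ⇒ vvivvvGii   [G → v G]
vvivvvGii ⇒ vvivvvvGii   [G → v G]
vvivvvvGii ⇒ vvivvvvvGii   [G → v G]
vvivvvvvGii ⇒ vvivvvvvvGii   [G → v G]
vvivvvvvvGii ⇒ vvivvvvvvvGii   [G → v G]
vvivvvvvvvGii ⇒ vvivvvvvvvvGii   [G → v G]
vvivvvvvvvvGii ⇒ vvivvvvvvvvvii   [G → v]

S ⇒ vSi ⇒ vvSii ⇒ vviGii ⇒ vvivGii ⇒ vvivvGii ⇒ vvivvvGii ⇒ vvivvvvGii ⇒ vvivvvvvGii ⇒ vvivvvvvvGii ⇒ vvivvvvvvvGii ⇒ vvivvvvvvvvGii ⇒ vvivvvvvvvvvii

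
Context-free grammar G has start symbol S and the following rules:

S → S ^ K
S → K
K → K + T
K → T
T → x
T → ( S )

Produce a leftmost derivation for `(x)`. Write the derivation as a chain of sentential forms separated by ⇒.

S ⇒ K ⇒ T ⇒ (S) ⇒ (K) ⇒ (T) ⇒ (x)

S ⇒ K   [S → K]
K ⇒ T   [K → T]
T ⇒ (S)   [T → ( S )]
(S) ⇒ (K)   [S → K]
(K) ⇒ (T)   [K → T]
(T) ⇒ (x)   [T → x]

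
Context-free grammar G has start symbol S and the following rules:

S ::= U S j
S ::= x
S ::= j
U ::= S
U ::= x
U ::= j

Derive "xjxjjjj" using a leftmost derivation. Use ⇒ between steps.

S ⇒ USj   [S ::= U S j]
USj ⇒ xSj   [U ::= x]
xSj ⇒ xUSjj   [S ::= U S j]
xUSjj ⇒ xjSjj   [U ::= j]
xjSjj ⇒ xjUSjjj   [S ::= U S j]
xjUSjjj ⇒ xjxSjjj   [U ::= x]
xjxSjjj ⇒ xjxjjjj   [S ::= j]

S ⇒ USj ⇒ xSj ⇒ xUSjj ⇒ xjSjj ⇒ xjUSjjj ⇒ xjxSjjj ⇒ xjxjjjj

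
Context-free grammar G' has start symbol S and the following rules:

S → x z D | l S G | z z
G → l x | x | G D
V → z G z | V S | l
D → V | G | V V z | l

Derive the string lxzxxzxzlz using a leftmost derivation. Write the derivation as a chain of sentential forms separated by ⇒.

S ⇒ lSG   [S → l S G]
lSG ⇒ lxzDG   [S → x z D]
lxzDG ⇒ lxzGG   [D → G]
lxzGG ⇒ lxzxG   [G → x]
lxzxG ⇒ lxzxGD   [G → G D]
lxzxGD ⇒ lxzxxD   [G → x]
lxzxxD ⇒ lxzxxVVz   [D → V V z]
lxzxxVVz ⇒ lxzxxzGzVz   [V → z G z]
lxzxxzGzVz ⇒ lxzxxzxzVz   [G → x]
lxzxxzxzVz ⇒ lxzxxzxzlz   [V → l]

S ⇒ lSG ⇒ lxzDG ⇒ lxzGG ⇒ lxzxG ⇒ lxzxGD ⇒ lxzxxD ⇒ lxzxxVVz ⇒ lxzxxzGzVz ⇒ lxzxxzxzVz ⇒ lxzxxzxzlz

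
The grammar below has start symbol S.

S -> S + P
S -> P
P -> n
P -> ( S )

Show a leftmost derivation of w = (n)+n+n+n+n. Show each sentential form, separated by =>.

S => S+P   [S -> S + P]
S+P => S+P+P   [S -> S + P]
S+P+P => S+P+P+P   [S -> S + P]
S+P+P+P => S+P+P+P+P   [S -> S + P]
S+P+P+P+P => P+P+P+P+P   [S -> P]
P+P+P+P+P => (S)+P+P+P+P   [P -> ( S )]
(S)+P+P+P+P => (P)+P+P+P+P   [S -> P]
(P)+P+P+P+P => (n)+P+P+P+P   [P -> n]
(n)+P+P+P+P => (n)+n+P+P+P   [P -> n]
(n)+n+P+P+P => (n)+n+n+P+P   [P -> n]
(n)+n+n+P+P => (n)+n+n+n+P   [P -> n]
(n)+n+n+n+P => (n)+n+n+n+n   [P -> n]

S => S+P => S+P+P => S+P+P+P => S+P+P+P+P => P+P+P+P+P => (S)+P+P+P+P => (P)+P+P+P+P => (n)+P+P+P+P => (n)+n+P+P+P => (n)+n+n+P+P => (n)+n+n+n+P => (n)+n+n+n+n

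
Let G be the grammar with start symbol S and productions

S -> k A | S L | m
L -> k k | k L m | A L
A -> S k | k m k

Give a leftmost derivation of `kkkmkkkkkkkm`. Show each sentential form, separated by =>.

S => SL   [S -> S L]
SL => kAL   [S -> k A]
kAL => kSkL   [A -> S k]
kSkL => kSLkL   [S -> S L]
kSLkL => kkALkL   [S -> k A]
kkALkL => kkkmkLkL   [A -> k m k]
kkkmkLkL => kkkmkkkkL   [L -> k k]
kkkmkkkkL => kkkmkkkkkLm   [L -> k L m]
kkkmkkkkkLm => kkkmkkkkkkkm   [L -> k k]

S => SL => kAL => kSkL => kSLkL => kkALkL => kkkmkLkL => kkkmkkkkL => kkkmkkkkkLm => kkkmkkkkkkkm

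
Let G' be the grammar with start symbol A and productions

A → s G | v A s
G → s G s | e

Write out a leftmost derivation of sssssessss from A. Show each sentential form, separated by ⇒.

A⇒sG⇒ssGs⇒sssGss⇒ssssGsss⇒sssssGssss⇒sssssessss

A ⇒ sG   [A → s G]
sG ⇒ ssGs   [G → s G s]
ssGs ⇒ sssGss   [G → s G s]
sssGss ⇒ ssssGsss   [G → s G s]
ssssGsss ⇒ sssssGssss   [G → s G s]
sssssGssss ⇒ sssssessss   [G → e]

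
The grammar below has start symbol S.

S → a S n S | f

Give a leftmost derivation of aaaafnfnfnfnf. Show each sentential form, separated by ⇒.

S ⇒ aSnS   [S → a S n S]
aSnS ⇒ aaSnSnS   [S → a S n S]
aaSnSnS ⇒ aaaSnSnSnS   [S → a S n S]
aaaSnSnSnS ⇒ aaaaSnSnSnSnS   [S → a S n S]
aaaaSnSnSnSnS ⇒ aaaafnSnSnSnS   [S → f]
aaaafnSnSnSnS ⇒ aaaafnfnSnSnS   [S → f]
aaaafnfnSnSnS ⇒ aaaafnfnfnSnS   [S → f]
aaaafnfnfnSnS ⇒ aaaafnfnfnfnS   [S → f]
aaaafnfnfnfnS ⇒ aaaafnfnfnfnf   [S → f]

S⇒aSnS⇒aaSnSnS⇒aaaSnSnSnS⇒aaaaSnSnSnSnS⇒aaaafnSnSnSnS⇒aaaafnfnSnSnS⇒aaaafnfnfnSnS⇒aaaafnfnfnfnS⇒aaaafnfnfnfnf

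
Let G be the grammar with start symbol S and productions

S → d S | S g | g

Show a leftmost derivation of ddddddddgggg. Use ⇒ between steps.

S ⇒ dS ⇒ dSg ⇒ dSgg ⇒ ddSgg ⇒ ddSggg ⇒ dddSggg ⇒ ddddSggg ⇒ dddddSggg ⇒ ddddddSggg ⇒ dddddddSggg ⇒ ddddddddSggg ⇒ ddddddddgggg

S ⇒ dS   [S → d S]
dS ⇒ dSg   [S → S g]
dSg ⇒ dSgg   [S → S g]
dSgg ⇒ ddSgg   [S → d S]
ddSgg ⇒ ddSggg   [S → S g]
ddSggg ⇒ dddSggg   [S → d S]
dddSggg ⇒ ddddSggg   [S → d S]
ddddSggg ⇒ dddddSggg   [S → d S]
dddddSggg ⇒ ddddddSggg   [S → d S]
ddddddSggg ⇒ dddddddSggg   [S → d S]
dddddddSggg ⇒ ddddddddSggg   [S → d S]
ddddddddSggg ⇒ ddddddddgggg   [S → g]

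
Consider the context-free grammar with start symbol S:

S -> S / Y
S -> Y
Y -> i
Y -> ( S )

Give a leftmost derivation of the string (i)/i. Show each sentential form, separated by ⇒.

S ⇒ S/Y   [S -> S / Y]
S/Y ⇒ Y/Y   [S -> Y]
Y/Y ⇒ (S)/Y   [Y -> ( S )]
(S)/Y ⇒ (Y)/Y   [S -> Y]
(Y)/Y ⇒ (i)/Y   [Y -> i]
(i)/Y ⇒ (i)/i   [Y -> i]

S ⇒ S/Y ⇒ Y/Y ⇒ (S)/Y ⇒ (Y)/Y ⇒ (i)/Y ⇒ (i)/i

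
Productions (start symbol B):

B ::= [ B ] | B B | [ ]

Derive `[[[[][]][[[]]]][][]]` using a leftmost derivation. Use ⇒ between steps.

B⇒[B]⇒[BB]⇒[BBB]⇒[[B]BB]⇒[[BB]BB]⇒[[[B]B]BB]⇒[[[BB]B]BB]⇒[[[[]B]B]BB]⇒[[[[][]]B]BB]⇒[[[[][]][B]]BB]⇒[[[[][]][[B]]]BB]⇒[[[[][]][[[]]]]BB]⇒[[[[][]][[[]]]][]B]⇒[[[[][]][[[]]]][][]]

B ⇒ [B]   [B ::= [ B ]]
[B] ⇒ [BB]   [B ::= B B]
[BB] ⇒ [BBB]   [B ::= B B]
[BBB] ⇒ [[B]BB]   [B ::= [ B ]]
[[B]BB] ⇒ [[BB]BB]   [B ::= B B]
[[BB]BB] ⇒ [[[B]B]BB]   [B ::= [ B ]]
[[[B]B]BB] ⇒ [[[BB]B]BB]   [B ::= B B]
[[[BB]B]BB] ⇒ [[[[]B]B]BB]   [B ::= [ ]]
[[[[]B]B]BB] ⇒ [[[[][]]B]BB]   [B ::= [ ]]
[[[[][]]B]BB] ⇒ [[[[][]][B]]BB]   [B ::= [ B ]]
[[[[][]][B]]BB] ⇒ [[[[][]][[B]]]BB]   [B ::= [ B ]]
[[[[][]][[B]]]BB] ⇒ [[[[][]][[[]]]]BB]   [B ::= [ ]]
[[[[][]][[[]]]]BB] ⇒ [[[[][]][[[]]]][]B]   [B ::= [ ]]
[[[[][]][[[]]]][]B] ⇒ [[[[][]][[[]]]][][]]   [B ::= [ ]]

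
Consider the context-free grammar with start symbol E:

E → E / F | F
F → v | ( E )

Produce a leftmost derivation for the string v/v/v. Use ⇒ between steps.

E⇒E/F⇒E/F/F⇒F/F/F⇒v/F/F⇒v/v/F⇒v/v/v

E ⇒ E/F   [E → E / F]
E/F ⇒ E/F/F   [E → E / F]
E/F/F ⇒ F/F/F   [E → F]
F/F/F ⇒ v/F/F   [F → v]
v/F/F ⇒ v/v/F   [F → v]
v/v/F ⇒ v/v/v   [F → v]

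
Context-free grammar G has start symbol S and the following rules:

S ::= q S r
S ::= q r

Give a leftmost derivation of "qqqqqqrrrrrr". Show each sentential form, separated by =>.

S => qSr => qqSrr => qqqSrrr => qqqqSrrrr => qqqqqSrrrrr => qqqqqqrrrrrr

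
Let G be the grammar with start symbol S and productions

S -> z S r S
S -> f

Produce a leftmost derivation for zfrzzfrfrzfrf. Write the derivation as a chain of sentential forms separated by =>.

S=>zSrS=>zfrS=>zfrzSrS=>zfrzzSrSrS=>zfrzzfrSrS=>zfrzzfrfrS=>zfrzzfrfrzSrS=>zfrzzfrfrzfrS=>zfrzzfrfrzfrf

S => zSrS   [S -> z S r S]
zSrS => zfrS   [S -> f]
zfrS => zfrzSrS   [S -> z S r S]
zfrzSrS => zfrzzSrSrS   [S -> z S r S]
zfrzzSrSrS => zfrzzfrSrS   [S -> f]
zfrzzfrSrS => zfrzzfrfrS   [S -> f]
zfrzzfrfrS => zfrzzfrfrzSrS   [S -> z S r S]
zfrzzfrfrzSrS => zfrzzfrfrzfrS   [S -> f]
zfrzzfrfrzfrS => zfrzzfrfrzfrf   [S -> f]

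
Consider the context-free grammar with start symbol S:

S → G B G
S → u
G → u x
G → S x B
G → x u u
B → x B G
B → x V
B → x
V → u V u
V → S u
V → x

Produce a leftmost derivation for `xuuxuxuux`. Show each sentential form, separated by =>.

S => GBG   [S → G B G]
GBG => xuuBG   [G → x u u]
xuuBG => xuuxVG   [B → x V]
xuuxVG => xuuxuVuG   [V → u V u]
xuuxuVuG => xuuxuxuG   [V → x]
xuuxuxuG => xuuxuxuux   [G → u x]

S => GBG => xuuBG => xuuxVG => xuuxuVuG => xuuxuxuG => xuuxuxuux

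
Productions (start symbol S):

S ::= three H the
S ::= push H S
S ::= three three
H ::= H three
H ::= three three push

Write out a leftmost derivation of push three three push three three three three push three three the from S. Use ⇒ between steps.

S ⇒ push H S ⇒ push H three S ⇒ push three three push three S ⇒ push three three push three three H the ⇒ push three three push three three H three the ⇒ push three three push three three H three three the ⇒ push three three push three three three three push three three the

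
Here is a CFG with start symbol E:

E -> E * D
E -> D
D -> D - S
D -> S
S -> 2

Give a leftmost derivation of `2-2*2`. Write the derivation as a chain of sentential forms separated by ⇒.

E ⇒ E*D   [E -> E * D]
E*D ⇒ D*D   [E -> D]
D*D ⇒ D-S*D   [D -> D - S]
D-S*D ⇒ S-S*D   [D -> S]
S-S*D ⇒ 2-S*D   [S -> 2]
2-S*D ⇒ 2-2*D   [S -> 2]
2-2*D ⇒ 2-2*S   [D -> S]
2-2*S ⇒ 2-2*2   [S -> 2]

E ⇒ E*D ⇒ D*D ⇒ D-S*D ⇒ S-S*D ⇒ 2-S*D ⇒ 2-2*D ⇒ 2-2*S ⇒ 2-2*2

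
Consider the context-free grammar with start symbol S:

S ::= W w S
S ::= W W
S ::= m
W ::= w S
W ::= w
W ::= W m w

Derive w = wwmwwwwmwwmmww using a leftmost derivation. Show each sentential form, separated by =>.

S=>WW=>wSW=>wWWW=>wwSWW=>wwmWW=>wwmWmwW=>wwmwSmwW=>wwmwWwSmwW=>wwmwwwSmwW=>wwmwwwWwSmwW=>wwmwwwWmwwSmwW=>wwmwwwwmwwSmwW=>wwmwwwwmwwmmwW=>wwmwwwwmwwmmww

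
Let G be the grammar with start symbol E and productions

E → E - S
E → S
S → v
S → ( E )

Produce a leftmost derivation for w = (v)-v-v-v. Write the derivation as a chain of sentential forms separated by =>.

E => E-S   [E → E - S]
E-S => E-S-S   [E → E - S]
E-S-S => E-S-S-S   [E → E - S]
E-S-S-S => S-S-S-S   [E → S]
S-S-S-S => (E)-S-S-S   [S → ( E )]
(E)-S-S-S => (S)-S-S-S   [E → S]
(S)-S-S-S => (v)-S-S-S   [S → v]
(v)-S-S-S => (v)-v-S-S   [S → v]
(v)-v-S-S => (v)-v-v-S   [S → v]
(v)-v-v-S => (v)-v-v-v   [S → v]

E=>E-S=>E-S-S=>E-S-S-S=>S-S-S-S=>(E)-S-S-S=>(S)-S-S-S=>(v)-S-S-S=>(v)-v-S-S=>(v)-v-v-S=>(v)-v-v-v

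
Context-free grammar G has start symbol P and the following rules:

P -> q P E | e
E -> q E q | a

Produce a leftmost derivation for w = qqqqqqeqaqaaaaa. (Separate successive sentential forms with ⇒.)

P ⇒ qPE ⇒ qqPEE ⇒ qqqPEEE ⇒ qqqqPEEEE ⇒ qqqqqPEEEEE ⇒ qqqqqqPEEEEEE ⇒ qqqqqqeEEEEEE ⇒ qqqqqqeqEqEEEEE ⇒ qqqqqqeqaqEEEEE ⇒ qqqqqqeqaqaEEEE ⇒ qqqqqqeqaqaaEEE ⇒ qqqqqqeqaqaaaEE ⇒ qqqqqqeqaqaaaaE ⇒ qqqqqqeqaqaaaaa

P ⇒ qPE   [P -> q P E]
qPE ⇒ qqPEE   [P -> q P E]
qqPEE ⇒ qqqPEEE   [P -> q P E]
qqqPEEE ⇒ qqqqPEEEE   [P -> q P E]
qqqqPEEEE ⇒ qqqqqPEEEEE   [P -> q P E]
qqqqqPEEEEE ⇒ qqqqqqPEEEEEE   [P -> q P E]
qqqqqqPEEEEEE ⇒ qqqqqqeEEEEEE   [P -> e]
qqqqqqeEEEEEE ⇒ qqqqqqeqEqEEEEE   [E -> q E q]
qqqqqqeqEqEEEEE ⇒ qqqqqqeqaqEEEEE   [E -> a]
qqqqqqeqaqEEEEE ⇒ qqqqqqeqaqaEEEE   [E -> a]
qqqqqqeqaqaEEEE ⇒ qqqqqqeqaqaaEEE   [E -> a]
qqqqqqeqaqaaEEE ⇒ qqqqqqeqaqaaaEE   [E -> a]
qqqqqqeqaqaaaEE ⇒ qqqqqqeqaqaaaaE   [E -> a]
qqqqqqeqaqaaaaE ⇒ qqqqqqeqaqaaaaa   [E -> a]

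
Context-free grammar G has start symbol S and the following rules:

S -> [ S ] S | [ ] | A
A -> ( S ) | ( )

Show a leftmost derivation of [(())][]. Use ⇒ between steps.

S ⇒ [S]S   [S -> [ S ] S]
[S]S ⇒ [A]S   [S -> A]
[A]S ⇒ [(S)]S   [A -> ( S )]
[(S)]S ⇒ [(A)]S   [S -> A]
[(A)]S ⇒ [(())]S   [A -> ( )]
[(())]S ⇒ [(())][]   [S -> [ ]]

S ⇒ [S]S ⇒ [A]S ⇒ [(S)]S ⇒ [(A)]S ⇒ [(())]S ⇒ [(())][]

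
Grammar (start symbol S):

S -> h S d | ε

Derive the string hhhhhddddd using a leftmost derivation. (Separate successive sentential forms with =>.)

S => hSd   [S -> h S d]
hSd => hhSdd   [S -> h S d]
hhSdd => hhhSddd   [S -> h S d]
hhhSddd => hhhhSdddd   [S -> h S d]
hhhhSdddd => hhhhhSddddd   [S -> h S d]
hhhhhSddddd => hhhhhddddd   [S -> ε]

S => hSd => hhSdd => hhhSddd => hhhhSdddd => hhhhhSddddd => hhhhhddddd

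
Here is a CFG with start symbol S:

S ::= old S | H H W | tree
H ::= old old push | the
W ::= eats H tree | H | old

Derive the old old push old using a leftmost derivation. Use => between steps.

S => H H W   [S ::= H H W]
H H W => the H W   [H ::= the]
the H W => the old old push W   [H ::= old old push]
the old old push W => the old old push old   [W ::= old]

S => H H W => the H W => the old old push W => the old old push old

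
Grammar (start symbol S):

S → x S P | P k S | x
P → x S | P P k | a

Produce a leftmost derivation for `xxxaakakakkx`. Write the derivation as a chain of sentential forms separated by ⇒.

S ⇒ PkS   [S → P k S]
PkS ⇒ PPkkS   [P → P P k]
PPkkS ⇒ PPkPkkS   [P → P P k]
PPkPkkS ⇒ PPkPkPkkS   [P → P P k]
PPkPkPkkS ⇒ xSPkPkPkkS   [P → x S]
xSPkPkPkkS ⇒ xxSPPkPkPkkS   [S → x S P]
xxSPPkPkPkkS ⇒ xxxPPkPkPkkS   [S → x]
xxxPPkPkPkkS ⇒ xxxaPkPkPkkS   [P → a]
xxxaPkPkPkkS ⇒ xxxaakPkPkkS   [P → a]
xxxaakPkPkkS ⇒ xxxaakakPkkS   [P → a]
xxxaakakPkkS ⇒ xxxaakakakkS   [P → a]
xxxaakakakkS ⇒ xxxaakakakkx   [S → x]

S ⇒ PkS ⇒ PPkkS ⇒ PPkPkkS ⇒ PPkPkPkkS ⇒ xSPkPkPkkS ⇒ xxSPPkPkPkkS ⇒ xxxPPkPkPkkS ⇒ xxxaPkPkPkkS ⇒ xxxaakPkPkkS ⇒ xxxaakakPkkS ⇒ xxxaakakakkS ⇒ xxxaakakakkx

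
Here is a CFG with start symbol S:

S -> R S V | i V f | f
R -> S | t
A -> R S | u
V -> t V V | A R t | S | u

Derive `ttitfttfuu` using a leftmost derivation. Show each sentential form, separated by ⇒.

S ⇒ RSV ⇒ tSV ⇒ tRSVV ⇒ ttSVV ⇒ ttiVfVV ⇒ ttiARtfVV ⇒ ttiRSRtfVV ⇒ ttitSRtfVV ⇒ ttitfRtfVV ⇒ ttitfttfVV ⇒ ttitfttfuV ⇒ ttitfttfuu

S ⇒ RSV   [S -> R S V]
RSV ⇒ tSV   [R -> t]
tSV ⇒ tRSVV   [S -> R S V]
tRSVV ⇒ ttSVV   [R -> t]
ttSVV ⇒ ttiVfVV   [S -> i V f]
ttiVfVV ⇒ ttiARtfVV   [V -> A R t]
ttiARtfVV ⇒ ttiRSRtfVV   [A -> R S]
ttiRSRtfVV ⇒ ttitSRtfVV   [R -> t]
ttitSRtfVV ⇒ ttitfRtfVV   [S -> f]
ttitfRtfVV ⇒ ttitfttfVV   [R -> t]
ttitfttfVV ⇒ ttitfttfuV   [V -> u]
ttitfttfuV ⇒ ttitfttfuu   [V -> u]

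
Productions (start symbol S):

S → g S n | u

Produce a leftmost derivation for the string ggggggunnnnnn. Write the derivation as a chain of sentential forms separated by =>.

S => gSn   [S → g S n]
gSn => ggSnn   [S → g S n]
ggSnn => gggSnnn   [S → g S n]
gggSnnn => ggggSnnnn   [S → g S n]
ggggSnnnn => gggggSnnnnn   [S → g S n]
gggggSnnnnn => ggggggSnnnnnn   [S → g S n]
ggggggSnnnnnn => ggggggunnnnnn   [S → u]

S => gSn => ggSnn => gggSnnn => ggggSnnnn => gggggSnnnnn => ggggggSnnnnnn => ggggggunnnnnn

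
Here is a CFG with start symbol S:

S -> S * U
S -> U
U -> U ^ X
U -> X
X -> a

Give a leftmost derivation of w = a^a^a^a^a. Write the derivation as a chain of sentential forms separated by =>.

S => U => U^X => U^X^X => U^X^X^X => U^X^X^X^X => X^X^X^X^X => a^X^X^X^X => a^a^X^X^X => a^a^a^X^X => a^a^a^a^X => a^a^a^a^a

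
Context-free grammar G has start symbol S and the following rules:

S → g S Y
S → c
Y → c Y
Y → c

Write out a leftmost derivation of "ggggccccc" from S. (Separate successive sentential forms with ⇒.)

S ⇒ gSY   [S → g S Y]
gSY ⇒ ggSYY   [S → g S Y]
ggSYY ⇒ gggSYYY   [S → g S Y]
gggSYYY ⇒ ggggSYYYY   [S → g S Y]
ggggSYYYY ⇒ ggggcYYYY   [S → c]
ggggcYYYY ⇒ ggggccYYY   [Y → c]
ggggccYYY ⇒ ggggcccYY   [Y → c]
ggggcccYY ⇒ ggggccccY   [Y → c]
ggggccccY ⇒ ggggccccc   [Y → c]

S⇒gSY⇒ggSYY⇒gggSYYY⇒ggggSYYYY⇒ggggcYYYY⇒ggggccYYY⇒ggggcccYY⇒ggggccccY⇒ggggccccc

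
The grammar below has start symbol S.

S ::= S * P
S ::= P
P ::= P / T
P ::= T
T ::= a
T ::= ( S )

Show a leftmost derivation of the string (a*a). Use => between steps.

S => P   [S ::= P]
P => T   [P ::= T]
T => (S)   [T ::= ( S )]
(S) => (S*P)   [S ::= S * P]
(S*P) => (P*P)   [S ::= P]
(P*P) => (T*P)   [P ::= T]
(T*P) => (a*P)   [T ::= a]
(a*P) => (a*T)   [P ::= T]
(a*T) => (a*a)   [T ::= a]

S => P => T => (S) => (S*P) => (P*P) => (T*P) => (a*P) => (a*T) => (a*a)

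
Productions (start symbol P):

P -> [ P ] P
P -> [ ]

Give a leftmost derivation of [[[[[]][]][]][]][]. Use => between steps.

P=>[P]P=>[[P]P]P=>[[[P]P]P]P=>[[[[P]P]P]P]P=>[[[[[]]P]P]P]P=>[[[[[]][]]P]P]P=>[[[[[]][]][]]P]P=>[[[[[]][]][]][]]P=>[[[[[]][]][]][]][]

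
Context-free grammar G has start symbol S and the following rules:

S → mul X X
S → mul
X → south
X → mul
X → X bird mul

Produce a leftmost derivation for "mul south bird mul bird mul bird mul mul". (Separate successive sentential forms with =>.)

S => mul X X   [S → mul X X]
mul X X => mul X bird mul X   [X → X bird mul]
mul X bird mul X => mul X bird mul bird mul X   [X → X bird mul]
mul X bird mul bird mul X => mul X bird mul bird mul bird mul X   [X → X bird mul]
mul X bird mul bird mul bird mul X => mul south bird mul bird mul bird mul X   [X → south]
mul south bird mul bird mul bird mul X => mul south bird mul bird mul bird mul mul   [X → mul]

S => mul X X => mul X bird mul X => mul X bird mul bird mul X => mul X bird mul bird mul bird mul X => mul south bird mul bird mul bird mul X => mul south bird mul bird mul bird mul mul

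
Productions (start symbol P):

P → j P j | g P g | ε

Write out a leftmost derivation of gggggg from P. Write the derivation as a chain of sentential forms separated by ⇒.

P⇒gPg⇒ggPgg⇒gggPggg⇒gggggg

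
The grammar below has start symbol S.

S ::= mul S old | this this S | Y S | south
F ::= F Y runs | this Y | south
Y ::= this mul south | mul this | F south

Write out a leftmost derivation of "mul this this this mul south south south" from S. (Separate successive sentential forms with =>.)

S => Y S => mul this S => mul this Y S => mul this F south S => mul this this Y south S => mul this this this mul south south S => mul this this this mul south south south

S => Y S   [S ::= Y S]
Y S => mul this S   [Y ::= mul this]
mul this S => mul this Y S   [S ::= Y S]
mul this Y S => mul this F south S   [Y ::= F south]
mul this F south S => mul this this Y south S   [F ::= this Y]
mul this this Y south S => mul this this this mul south south S   [Y ::= this mul south]
mul this this this mul south south S => mul this this this mul south south south   [S ::= south]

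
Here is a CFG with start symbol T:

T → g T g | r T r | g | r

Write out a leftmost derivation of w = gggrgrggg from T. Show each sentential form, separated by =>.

T => gTg => ggTgg => gggTggg => gggrTrggg => gggrgrggg

T => gTg   [T → g T g]
gTg => ggTgg   [T → g T g]
ggTgg => gggTggg   [T → g T g]
gggTggg => gggrTrggg   [T → r T r]
gggrTrggg => gggrgrggg   [T → g]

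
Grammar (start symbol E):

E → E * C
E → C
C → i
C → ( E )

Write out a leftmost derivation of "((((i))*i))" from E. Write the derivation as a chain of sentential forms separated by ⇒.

E ⇒ C   [E → C]
C ⇒ (E)   [C → ( E )]
(E) ⇒ (C)   [E → C]
(C) ⇒ ((E))   [C → ( E )]
((E)) ⇒ ((E*C))   [E → E * C]
((E*C)) ⇒ ((C*C))   [E → C]
((C*C)) ⇒ (((E)*C))   [C → ( E )]
(((E)*C)) ⇒ (((C)*C))   [E → C]
(((C)*C)) ⇒ ((((E))*C))   [C → ( E )]
((((E))*C)) ⇒ ((((C))*C))   [E → C]
((((C))*C)) ⇒ ((((i))*C))   [C → i]
((((i))*C)) ⇒ ((((i))*i))   [C → i]

E⇒C⇒(E)⇒(C)⇒((E))⇒((E*C))⇒((C*C))⇒(((E)*C))⇒(((C)*C))⇒((((E))*C))⇒((((C))*C))⇒((((i))*C))⇒((((i))*i))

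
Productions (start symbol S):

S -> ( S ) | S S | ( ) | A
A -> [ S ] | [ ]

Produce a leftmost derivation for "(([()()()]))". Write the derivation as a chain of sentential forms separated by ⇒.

S ⇒ (S) ⇒ ((S)) ⇒ ((A)) ⇒ (([S])) ⇒ (([SS])) ⇒ (([()S])) ⇒ (([()SS])) ⇒ (([()()S])) ⇒ (([()()()]))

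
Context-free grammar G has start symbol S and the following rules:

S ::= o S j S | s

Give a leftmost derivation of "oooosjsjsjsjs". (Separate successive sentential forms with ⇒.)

S⇒oSjS⇒ooSjSjS⇒oooSjSjSjS⇒ooooSjSjSjSjS⇒oooosjSjSjSjS⇒oooosjsjSjSjS⇒oooosjsjsjSjS⇒oooosjsjsjsjS⇒oooosjsjsjsjs

S ⇒ oSjS   [S ::= o S j S]
oSjS ⇒ ooSjSjS   [S ::= o S j S]
ooSjSjS ⇒ oooSjSjSjS   [S ::= o S j S]
oooSjSjSjS ⇒ ooooSjSjSjSjS   [S ::= o S j S]
ooooSjSjSjSjS ⇒ oooosjSjSjSjS   [S ::= s]
oooosjSjSjSjS ⇒ oooosjsjSjSjS   [S ::= s]
oooosjsjSjSjS ⇒ oooosjsjsjSjS   [S ::= s]
oooosjsjsjSjS ⇒ oooosjsjsjsjS   [S ::= s]
oooosjsjsjsjS ⇒ oooosjsjsjsjs   [S ::= s]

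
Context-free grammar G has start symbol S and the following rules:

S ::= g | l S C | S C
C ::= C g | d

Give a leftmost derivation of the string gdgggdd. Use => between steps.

S => SC   [S ::= S C]
SC => SCC   [S ::= S C]
SCC => SCCC   [S ::= S C]
SCCC => gCCC   [S ::= g]
gCCC => gCgCC   [C ::= C g]
gCgCC => gCggCC   [C ::= C g]
gCggCC => gCgggCC   [C ::= C g]
gCgggCC => gdgggCC   [C ::= d]
gdgggCC => gdgggdC   [C ::= d]
gdgggdC => gdgggdd   [C ::= d]

S => SC => SCC => SCCC => gCCC => gCgCC => gCggCC => gCgggCC => gdgggCC => gdgggdC => gdgggdd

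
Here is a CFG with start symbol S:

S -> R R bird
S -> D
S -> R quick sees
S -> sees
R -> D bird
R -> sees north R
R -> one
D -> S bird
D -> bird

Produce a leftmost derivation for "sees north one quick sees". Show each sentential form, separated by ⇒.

S ⇒ R quick sees   [S -> R quick sees]
R quick sees ⇒ sees north R quick sees   [R -> sees north R]
sees north R quick sees ⇒ sees north one quick sees   [R -> one]

S ⇒ R quick sees ⇒ sees north R quick sees ⇒ sees north one quick sees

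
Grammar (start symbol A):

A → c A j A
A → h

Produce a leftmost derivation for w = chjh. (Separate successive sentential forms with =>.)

A => cAjA => chjA => chjh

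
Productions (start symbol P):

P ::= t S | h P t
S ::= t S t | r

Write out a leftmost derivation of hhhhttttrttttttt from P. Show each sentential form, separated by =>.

P=>hPt=>hhPtt=>hhhPttt=>hhhhPtttt=>hhhhtStttt=>hhhhttSttttt=>hhhhtttStttttt=>hhhhttttSttttttt=>hhhhttttrttttttt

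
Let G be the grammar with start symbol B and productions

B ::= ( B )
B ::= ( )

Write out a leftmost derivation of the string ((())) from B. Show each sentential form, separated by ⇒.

B ⇒ (B)   [B ::= ( B )]
(B) ⇒ ((B))   [B ::= ( B )]
((B)) ⇒ ((()))   [B ::= ( )]

B⇒(B)⇒((B))⇒((()))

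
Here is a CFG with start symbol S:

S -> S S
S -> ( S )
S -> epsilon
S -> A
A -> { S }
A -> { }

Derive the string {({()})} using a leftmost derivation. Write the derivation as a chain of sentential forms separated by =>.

S => A   [S -> A]
A => {S}   [A -> { S }]
{S} => {(S)}   [S -> ( S )]
{(S)} => {(A)}   [S -> A]
{(A)} => {({S})}   [A -> { S }]
{({S})} => {({(S)})}   [S -> ( S )]
{({(S)})} => {({()})}   [S -> epsilon]

S=>A=>{S}=>{(S)}=>{(A)}=>{({S})}=>{({(S)})}=>{({()})}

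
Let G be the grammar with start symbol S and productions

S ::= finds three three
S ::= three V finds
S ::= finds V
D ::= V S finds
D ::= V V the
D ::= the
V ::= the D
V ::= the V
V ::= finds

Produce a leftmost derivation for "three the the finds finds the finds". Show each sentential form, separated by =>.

S => three V finds => three the D finds => three the V V the finds => three the the V V the finds => three the the finds V the finds => three the the finds finds the finds

S => three V finds   [S ::= three V finds]
three V finds => three the D finds   [V ::= the D]
three the D finds => three the V V the finds   [D ::= V V the]
three the V V the finds => three the the V V the finds   [V ::= the V]
three the the V V the finds => three the the finds V the finds   [V ::= finds]
three the the finds V the finds => three the the finds finds the finds   [V ::= finds]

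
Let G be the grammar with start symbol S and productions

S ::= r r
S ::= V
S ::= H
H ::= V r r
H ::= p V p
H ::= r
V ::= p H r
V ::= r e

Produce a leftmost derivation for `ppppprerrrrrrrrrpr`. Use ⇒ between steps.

S ⇒ V   [S ::= V]
V ⇒ pHr   [V ::= p H r]
pHr ⇒ ppVpr   [H ::= p V p]
ppVpr ⇒ pppHrpr   [V ::= p H r]
pppHrpr ⇒ pppVrrrpr   [H ::= V r r]
pppVrrrpr ⇒ ppppHrrrrpr   [V ::= p H r]
ppppHrrrrpr ⇒ ppppVrrrrrrpr   [H ::= V r r]
ppppVrrrrrrpr ⇒ pppppHrrrrrrrpr   [V ::= p H r]
pppppHrrrrrrrpr ⇒ pppppVrrrrrrrrrpr   [H ::= V r r]
pppppVrrrrrrrrrpr ⇒ ppppprerrrrrrrrrpr   [V ::= r e]

S ⇒ V ⇒ pHr ⇒ ppVpr ⇒ pppHrpr ⇒ pppVrrrpr ⇒ ppppHrrrrpr ⇒ ppppVrrrrrrpr ⇒ pppppHrrrrrrrpr ⇒ pppppVrrrrrrrrrpr ⇒ ppppprerrrrrrrrrpr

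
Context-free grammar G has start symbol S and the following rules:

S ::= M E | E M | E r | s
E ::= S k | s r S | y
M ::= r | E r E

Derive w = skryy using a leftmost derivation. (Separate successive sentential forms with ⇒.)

S ⇒ ME ⇒ ErEE ⇒ SkrEE ⇒ skrEE ⇒ skryE ⇒ skryy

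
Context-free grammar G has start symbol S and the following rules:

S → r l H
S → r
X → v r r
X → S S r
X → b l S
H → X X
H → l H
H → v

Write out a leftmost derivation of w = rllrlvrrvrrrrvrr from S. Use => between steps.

S => rlH   [S → r l H]
rlH => rllH   [H → l H]
rllH => rllXX   [H → X X]
rllXX => rllSSrX   [X → S S r]
rllSSrX => rllrlHSrX   [S → r l H]
rllrlHSrX => rllrlXXSrX   [H → X X]
rllrlXXSrX => rllrlvrrXSrX   [X → v r r]
rllrlvrrXSrX => rllrlvrrvrrSrX   [X → v r r]
rllrlvrrvrrSrX => rllrlvrrvrrrrX   [S → r]
rllrlvrrvrrrrX => rllrlvrrvrrrrvrr   [X → v r r]

S => rlH => rllH => rllXX => rllSSrX => rllrlHSrX => rllrlXXSrX => rllrlvrrXSrX => rllrlvrrvrrSrX => rllrlvrrvrrrrX => rllrlvrrvrrrrvrr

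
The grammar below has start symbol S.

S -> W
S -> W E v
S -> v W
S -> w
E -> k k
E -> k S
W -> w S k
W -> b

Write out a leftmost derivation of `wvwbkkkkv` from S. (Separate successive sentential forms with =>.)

S => WEv => wSkEv => wvWkEv => wvwSkkEv => wvwWkkEv => wvwbkkEv => wvwbkkkkv

S => WEv   [S -> W E v]
WEv => wSkEv   [W -> w S k]
wSkEv => wvWkEv   [S -> v W]
wvWkEv => wvwSkkEv   [W -> w S k]
wvwSkkEv => wvwWkkEv   [S -> W]
wvwWkkEv => wvwbkkEv   [W -> b]
wvwbkkEv => wvwbkkkkv   [E -> k k]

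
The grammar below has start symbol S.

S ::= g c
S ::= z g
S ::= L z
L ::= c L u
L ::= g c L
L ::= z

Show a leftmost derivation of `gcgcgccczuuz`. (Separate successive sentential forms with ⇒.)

S ⇒ Lz ⇒ gcLz ⇒ gcgcLz ⇒ gcgcgcLz ⇒ gcgcgccLuz ⇒ gcgcgcccLuuz ⇒ gcgcgccczuuz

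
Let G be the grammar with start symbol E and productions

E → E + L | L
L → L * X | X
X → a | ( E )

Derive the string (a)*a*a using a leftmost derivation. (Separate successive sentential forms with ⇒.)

E ⇒ L   [E → L]
L ⇒ L*X   [L → L * X]
L*X ⇒ L*X*X   [L → L * X]
L*X*X ⇒ X*X*X   [L → X]
X*X*X ⇒ (E)*X*X   [X → ( E )]
(E)*X*X ⇒ (L)*X*X   [E → L]
(L)*X*X ⇒ (X)*X*X   [L → X]
(X)*X*X ⇒ (a)*X*X   [X → a]
(a)*X*X ⇒ (a)*a*X   [X → a]
(a)*a*X ⇒ (a)*a*a   [X → a]

E⇒L⇒L*X⇒L*X*X⇒X*X*X⇒(E)*X*X⇒(L)*X*X⇒(X)*X*X⇒(a)*X*X⇒(a)*a*X⇒(a)*a*a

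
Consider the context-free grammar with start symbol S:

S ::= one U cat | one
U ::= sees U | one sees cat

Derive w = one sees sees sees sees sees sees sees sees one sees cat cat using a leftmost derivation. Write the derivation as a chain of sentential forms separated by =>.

S => one U cat   [S ::= one U cat]
one U cat => one sees U cat   [U ::= sees U]
one sees U cat => one sees sees U cat   [U ::= sees U]
one sees sees U cat => one sees sees sees U cat   [U ::= sees U]
one sees sees sees U cat => one sees sees sees sees U cat   [U ::= sees U]
one sees sees sees sees U cat => one sees sees sees sees sees U cat   [U ::= sees U]
one sees sees sees sees sees U cat => one sees sees sees sees sees sees U cat   [U ::= sees U]
one sees sees sees sees sees sees U cat => one sees sees sees sees sees sees sees U cat   [U ::= sees U]
one sees sees sees sees sees sees sees U cat => one sees sees sees sees sees sees sees sees U cat   [U ::= sees U]
one sees sees sees sees sees sees sees sees U cat => one sees sees sees sees sees sees sees sees one sees cat cat   [U ::= one sees cat]

S => one U cat => one sees U cat => one sees sees U cat => one sees sees sees U cat => one sees sees sees sees U cat => one sees sees sees sees sees U cat => one sees sees sees sees sees sees U cat => one sees sees sees sees sees sees sees U cat => one sees sees sees sees sees sees sees sees U cat => one sees sees sees sees sees sees sees sees one sees cat cat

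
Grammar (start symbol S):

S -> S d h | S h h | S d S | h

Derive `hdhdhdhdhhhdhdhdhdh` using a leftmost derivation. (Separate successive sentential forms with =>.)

S => SdS => SdhdS => SdhdhdS => SdhdhdhdS => ShhdhdhdhdS => SdShhdhdhdhdS => SdhdShhdhdhdhdS => hdhdShhdhdhdhdS => hdhdSdhhhdhdhdhdS => hdhdSdhdhhhdhdhdhdS => hdhdhdhdhhhdhdhdhdS => hdhdhdhdhhhdhdhdhdh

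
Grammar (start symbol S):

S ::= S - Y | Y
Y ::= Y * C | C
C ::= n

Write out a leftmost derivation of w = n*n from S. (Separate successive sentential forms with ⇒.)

S ⇒ Y ⇒ Y*C ⇒ C*C ⇒ n*C ⇒ n*n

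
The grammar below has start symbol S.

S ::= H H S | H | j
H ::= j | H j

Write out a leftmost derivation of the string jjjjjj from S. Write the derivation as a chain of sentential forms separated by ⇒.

S ⇒ HHS ⇒ jHS ⇒ jHjS ⇒ jHjjS ⇒ jHjjjS ⇒ jjjjjS ⇒ jjjjjj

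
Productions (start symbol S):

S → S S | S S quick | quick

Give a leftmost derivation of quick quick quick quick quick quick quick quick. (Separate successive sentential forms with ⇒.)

S ⇒ S S quick ⇒ S S S quick ⇒ quick S S quick ⇒ quick S S quick S quick ⇒ quick S S quick S quick S quick ⇒ quick quick S quick S quick S quick ⇒ quick quick quick quick S quick S quick ⇒ quick quick quick quick quick quick S quick ⇒ quick quick quick quick quick quick quick quick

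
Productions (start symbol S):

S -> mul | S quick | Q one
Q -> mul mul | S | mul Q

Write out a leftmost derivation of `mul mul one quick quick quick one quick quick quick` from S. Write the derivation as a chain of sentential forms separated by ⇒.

S ⇒ S quick ⇒ S quick quick ⇒ S quick quick quick ⇒ Q one quick quick quick ⇒ S one quick quick quick ⇒ S quick one quick quick quick ⇒ S quick quick one quick quick quick ⇒ S quick quick quick one quick quick quick ⇒ Q one quick quick quick one quick quick quick ⇒ mul mul one quick quick quick one quick quick quick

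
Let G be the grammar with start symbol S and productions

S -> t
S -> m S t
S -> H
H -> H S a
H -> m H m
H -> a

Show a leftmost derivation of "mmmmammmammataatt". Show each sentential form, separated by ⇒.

S ⇒ mSt   [S -> m S t]
mSt ⇒ mmStt   [S -> m S t]
mmStt ⇒ mmHtt   [S -> H]
mmHtt ⇒ mmHSatt   [H -> H S a]
mmHSatt ⇒ mmmHmSatt   [H -> m H m]
mmmHmSatt ⇒ mmmmHmmSatt   [H -> m H m]
mmmmHmmSatt ⇒ mmmmammSatt   [H -> a]
mmmmammSatt ⇒ mmmmammHatt   [S -> H]
mmmmammHatt ⇒ mmmmammHSaatt   [H -> H S a]
mmmmammHSaatt ⇒ mmmmammmHmSaatt   [H -> m H m]
mmmmammmHmSaatt ⇒ mmmmammmamSaatt   [H -> a]
mmmmammmamSaatt ⇒ mmmmammmammStaatt   [S -> m S t]
mmmmammmammStaatt ⇒ mmmmammmammHtaatt   [S -> H]
mmmmammmammHtaatt ⇒ mmmmammmammataatt   [H -> a]

S ⇒ mSt ⇒ mmStt ⇒ mmHtt ⇒ mmHSatt ⇒ mmmHmSatt ⇒ mmmmHmmSatt ⇒ mmmmammSatt ⇒ mmmmammHatt ⇒ mmmmammHSaatt ⇒ mmmmammmHmSaatt ⇒ mmmmammmamSaatt ⇒ mmmmammmammStaatt ⇒ mmmmammmammHtaatt ⇒ mmmmammmammataatt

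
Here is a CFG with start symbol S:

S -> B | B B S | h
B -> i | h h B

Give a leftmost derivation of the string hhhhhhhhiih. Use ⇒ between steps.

S ⇒ BBS ⇒ hhBBS ⇒ hhhhBBS ⇒ hhhhhhBBS ⇒ hhhhhhhhBBS ⇒ hhhhhhhhiBS ⇒ hhhhhhhhiiS ⇒ hhhhhhhhiih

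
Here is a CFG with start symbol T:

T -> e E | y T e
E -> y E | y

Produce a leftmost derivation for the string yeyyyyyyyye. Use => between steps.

T => yTe   [T -> y T e]
yTe => yeEe   [T -> e E]
yeEe => yeyEe   [E -> y E]
yeyEe => yeyyEe   [E -> y E]
yeyyEe => yeyyyEe   [E -> y E]
yeyyyEe => yeyyyyEe   [E -> y E]
yeyyyyEe => yeyyyyyEe   [E -> y E]
yeyyyyyEe => yeyyyyyyEe   [E -> y E]
yeyyyyyyEe => yeyyyyyyyEe   [E -> y E]
yeyyyyyyyEe => yeyyyyyyyye   [E -> y]

T => yTe => yeEe => yeyEe => yeyyEe => yeyyyEe => yeyyyyEe => yeyyyyyEe => yeyyyyyyEe => yeyyyyyyyEe => yeyyyyyyyye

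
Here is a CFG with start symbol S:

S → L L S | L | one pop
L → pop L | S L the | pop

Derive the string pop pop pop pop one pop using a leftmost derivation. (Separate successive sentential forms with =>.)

S => L L S   [S → L L S]
L L S => pop L L S   [L → pop L]
pop L L S => pop pop L L S   [L → pop L]
pop pop L L S => pop pop pop L S   [L → pop]
pop pop pop L S => pop pop pop pop S   [L → pop]
pop pop pop pop S => pop pop pop pop one pop   [S → one pop]

S => L L S => pop L L S => pop pop L L S => pop pop pop L S => pop pop pop pop S => pop pop pop pop one pop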